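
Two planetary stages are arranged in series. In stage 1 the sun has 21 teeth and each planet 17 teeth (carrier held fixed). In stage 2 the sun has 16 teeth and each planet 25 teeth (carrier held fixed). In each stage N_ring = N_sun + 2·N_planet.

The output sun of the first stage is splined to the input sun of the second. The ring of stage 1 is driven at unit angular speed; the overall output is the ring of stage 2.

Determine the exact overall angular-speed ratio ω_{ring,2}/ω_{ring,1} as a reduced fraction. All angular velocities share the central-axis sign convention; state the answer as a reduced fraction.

Stage 1: N_ring = 21 + 2·17 = 55
Stage 1: 21(ω_s−ω_c) = −55(ω_r−ω_c),  ω_c=0, ω_r=1
Stage 1: ω_s = 0 − (55/21)(1−0) = -55/21
  ⇒ ω_s¹/ω_r¹ = -55/21
Stage 2: N_ring = 16 + 2·25 = 66
Stage 2: 16(ω_s−ω_c) = −66(ω_r−ω_c),  ω_c=0, ω_s=1
Stage 2: ω_r = 0 − (16/66)(1−0) = -8/33
  ⇒ ω_r²/ω_s² = -8/33
Coupling ω_s² = ω_s¹ ⇒ overall = -55/21 × -8/33 = 40/63

40/63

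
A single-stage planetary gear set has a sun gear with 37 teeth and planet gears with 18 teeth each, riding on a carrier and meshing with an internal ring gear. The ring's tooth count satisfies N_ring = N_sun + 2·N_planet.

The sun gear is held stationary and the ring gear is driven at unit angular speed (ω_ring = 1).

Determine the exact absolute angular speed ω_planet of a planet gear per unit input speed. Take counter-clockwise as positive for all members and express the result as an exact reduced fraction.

N_ring = 37 + 2·18 = 73
37(ω_s−ω_c) = −73(ω_r−ω_c),  ω_s=0, ω_r=1
37(0−ω_c) = −73(1−ω_c)  ⇒  110ω_c = 73  ⇒  ω_c = 73/110
sun–planet: 37·(0−73/110) = −18·(ω_p−ω_c)  ⇒  ω_p−ω_c = −(37/18)·(-73/110) = 2701/1980
ω_p = 73/110 + 2701/1980 = 73/36

73/36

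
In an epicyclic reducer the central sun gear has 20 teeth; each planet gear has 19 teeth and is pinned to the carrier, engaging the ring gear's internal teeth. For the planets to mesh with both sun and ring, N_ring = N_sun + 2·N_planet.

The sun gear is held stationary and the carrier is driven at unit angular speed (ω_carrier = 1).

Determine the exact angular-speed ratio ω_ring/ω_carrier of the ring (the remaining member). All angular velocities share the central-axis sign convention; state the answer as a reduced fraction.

39/29

N_ring = 20 + 2·19 = 58
20(ω_s−ω_c) = −58(ω_r−ω_c),  ω_s=0, ω_c=1
ω_r = 1 − (20/58)(0−1) = 39/29
ω_r/ω_c = 39/29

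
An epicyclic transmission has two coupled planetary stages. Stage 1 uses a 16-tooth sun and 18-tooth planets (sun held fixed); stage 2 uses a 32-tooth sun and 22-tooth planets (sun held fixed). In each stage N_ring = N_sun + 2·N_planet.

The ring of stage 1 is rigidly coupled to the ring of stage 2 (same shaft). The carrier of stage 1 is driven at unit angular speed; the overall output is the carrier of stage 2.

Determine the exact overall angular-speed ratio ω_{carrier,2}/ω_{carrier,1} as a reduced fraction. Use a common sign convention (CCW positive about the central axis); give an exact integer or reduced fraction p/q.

323/351

Stage 1: N_ring = 16 + 2·18 = 52
Stage 1: 16(ω_s−ω_c) = −52(ω_r−ω_c),  ω_s=0, ω_c=1
Stage 1: ω_r = 1 − (16/52)(0−1) = 17/13
  ⇒ ω_r¹/ω_c¹ = 17/13
Stage 2: N_ring = 32 + 2·22 = 76
Stage 2: 32(ω_s−ω_c) = −76(ω_r−ω_c),  ω_s=0, ω_r=1
Stage 2: 32(0−ω_c) = −76(1−ω_c)  ⇒  108ω_c = 76  ⇒  ω_c = 19/27
  ⇒ ω_c²/ω_r² = 19/27
Coupling ω_r² = ω_r¹ ⇒ overall = 17/13 × 19/27 = 323/351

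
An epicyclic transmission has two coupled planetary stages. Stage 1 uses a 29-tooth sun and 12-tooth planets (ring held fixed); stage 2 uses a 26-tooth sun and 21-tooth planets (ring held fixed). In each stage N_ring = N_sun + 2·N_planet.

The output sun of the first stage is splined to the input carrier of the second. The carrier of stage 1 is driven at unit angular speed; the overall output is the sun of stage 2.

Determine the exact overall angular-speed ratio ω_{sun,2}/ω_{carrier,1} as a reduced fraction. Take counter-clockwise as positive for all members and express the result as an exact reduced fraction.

3854/377

Stage 1: N_ring = 29 + 2·12 = 53
Stage 1: 29(ω_s−ω_c) = −53(ω_r−ω_c),  ω_r=0, ω_c=1
Stage 1: ω_s = 1 − (53/29)(0−1) = 82/29
  ⇒ ω_s¹/ω_c¹ = 82/29
Stage 2: N_ring = 26 + 2·21 = 68
Stage 2: 26(ω_s−ω_c) = −68(ω_r−ω_c),  ω_r=0, ω_c=1
Stage 2: ω_s = 1 − (68/26)(0−1) = 47/13
  ⇒ ω_s²/ω_c² = 47/13
Coupling ω_c² = ω_s¹ ⇒ overall = 82/29 × 47/13 = 3854/377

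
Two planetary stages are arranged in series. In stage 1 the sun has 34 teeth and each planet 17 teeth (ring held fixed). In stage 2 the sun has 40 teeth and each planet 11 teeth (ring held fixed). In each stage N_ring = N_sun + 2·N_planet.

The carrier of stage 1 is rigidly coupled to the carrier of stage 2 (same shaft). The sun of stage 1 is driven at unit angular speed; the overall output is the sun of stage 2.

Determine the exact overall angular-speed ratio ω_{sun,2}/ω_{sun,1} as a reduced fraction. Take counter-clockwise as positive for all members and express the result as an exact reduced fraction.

17/20

Stage 1: N_ring = 34 + 2·17 = 68
Stage 1: 34(ω_s−ω_c) = −68(ω_r−ω_c),  ω_r=0, ω_s=1
Stage 1: 34(1−ω_c) = −68(0−ω_c)  ⇒  102ω_c = 34  ⇒  ω_c = 1/3
  ⇒ ω_c¹/ω_s¹ = 1/3
Stage 2: N_ring = 40 + 2·11 = 62
Stage 2: 40(ω_s−ω_c) = −62(ω_r−ω_c),  ω_r=0, ω_c=1
Stage 2: ω_s = 1 − (62/40)(0−1) = 51/20
  ⇒ ω_s²/ω_c² = 51/20
Coupling ω_c² = ω_c¹ ⇒ overall = 1/3 × 51/20 = 17/20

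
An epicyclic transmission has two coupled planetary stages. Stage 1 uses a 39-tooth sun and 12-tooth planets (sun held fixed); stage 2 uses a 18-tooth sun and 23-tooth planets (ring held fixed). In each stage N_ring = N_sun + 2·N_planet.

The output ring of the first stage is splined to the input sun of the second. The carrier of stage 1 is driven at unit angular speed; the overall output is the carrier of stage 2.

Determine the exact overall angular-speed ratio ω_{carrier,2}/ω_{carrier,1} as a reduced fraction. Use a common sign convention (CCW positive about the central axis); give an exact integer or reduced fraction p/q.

102/287

Stage 1: N_ring = 39 + 2·12 = 63
Stage 1: 39(ω_s−ω_c) = −63(ω_r−ω_c),  ω_s=0, ω_c=1
Stage 1: ω_r = 1 − (39/63)(0−1) = 34/21
  ⇒ ω_r¹/ω_c¹ = 34/21
Stage 2: N_ring = 18 + 2·23 = 64
Stage 2: 18(ω_s−ω_c) = −64(ω_r−ω_c),  ω_r=0, ω_s=1
Stage 2: 18(1−ω_c) = −64(0−ω_c)  ⇒  82ω_c = 18  ⇒  ω_c = 9/41
  ⇒ ω_c²/ω_s² = 9/41
Coupling ω_s² = ω_r¹ ⇒ overall = 34/21 × 9/41 = 102/287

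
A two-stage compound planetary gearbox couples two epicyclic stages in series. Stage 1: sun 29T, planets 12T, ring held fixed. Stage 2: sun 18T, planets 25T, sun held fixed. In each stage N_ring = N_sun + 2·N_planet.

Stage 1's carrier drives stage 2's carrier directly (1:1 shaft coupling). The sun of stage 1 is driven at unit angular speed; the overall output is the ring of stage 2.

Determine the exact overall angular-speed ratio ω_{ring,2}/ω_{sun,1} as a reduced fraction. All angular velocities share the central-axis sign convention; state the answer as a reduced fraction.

Stage 1: N_ring = 29 + 2·12 = 53
Stage 1: 29(ω_s−ω_c) = −53(ω_r−ω_c),  ω_r=0, ω_s=1
Stage 1: 29(1−ω_c) = −53(0−ω_c)  ⇒  82ω_c = 29  ⇒  ω_c = 29/82
  ⇒ ω_c¹/ω_s¹ = 29/82
Stage 2: N_ring = 18 + 2·25 = 68
Stage 2: 18(ω_s−ω_c) = −68(ω_r−ω_c),  ω_s=0, ω_c=1
Stage 2: ω_r = 1 − (18/68)(0−1) = 43/34
  ⇒ ω_r²/ω_c² = 43/34
Coupling ω_c² = ω_c¹ ⇒ overall = 29/82 × 43/34 = 1247/2788

1247/2788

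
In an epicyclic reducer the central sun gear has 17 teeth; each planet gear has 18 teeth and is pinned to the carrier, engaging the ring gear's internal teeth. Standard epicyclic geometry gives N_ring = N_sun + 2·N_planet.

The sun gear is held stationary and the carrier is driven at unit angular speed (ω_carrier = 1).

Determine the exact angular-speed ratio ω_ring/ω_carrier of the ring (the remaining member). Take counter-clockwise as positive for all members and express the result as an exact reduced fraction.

70/53

N_ring = 17 + 2·18 = 53
17(ω_s−ω_c) = −53(ω_r−ω_c),  ω_s=0, ω_c=1
ω_r = 1 − (17/53)(0−1) = 70/53
ω_r/ω_c = 70/53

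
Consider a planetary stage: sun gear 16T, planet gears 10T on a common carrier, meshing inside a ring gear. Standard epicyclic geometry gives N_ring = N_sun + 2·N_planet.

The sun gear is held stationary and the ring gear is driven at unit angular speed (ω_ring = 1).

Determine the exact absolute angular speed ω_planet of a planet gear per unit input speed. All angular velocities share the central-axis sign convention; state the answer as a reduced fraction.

N_ring = 16 + 2·10 = 36
16(ω_s−ω_c) = −36(ω_r−ω_c),  ω_s=0, ω_r=1
16(0−ω_c) = −36(1−ω_c)  ⇒  52ω_c = 36  ⇒  ω_c = 9/13
sun–planet: 16·(0−9/13) = −10·(ω_p−ω_c)  ⇒  ω_p−ω_c = −(16/10)·(-9/13) = 72/65
ω_p = 9/13 + 72/65 = 9/5

9/5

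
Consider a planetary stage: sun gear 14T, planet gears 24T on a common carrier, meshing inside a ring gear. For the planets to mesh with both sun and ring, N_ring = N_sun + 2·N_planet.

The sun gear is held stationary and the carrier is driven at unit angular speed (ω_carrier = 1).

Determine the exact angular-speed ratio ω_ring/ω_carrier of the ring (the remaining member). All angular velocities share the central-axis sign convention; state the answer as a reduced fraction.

N_ring = 14 + 2·24 = 62
14(ω_s−ω_c) = −62(ω_r−ω_c),  ω_s=0, ω_c=1
ω_r = 1 − (14/62)(0−1) = 38/31
ω_r/ω_c = 38/31

38/31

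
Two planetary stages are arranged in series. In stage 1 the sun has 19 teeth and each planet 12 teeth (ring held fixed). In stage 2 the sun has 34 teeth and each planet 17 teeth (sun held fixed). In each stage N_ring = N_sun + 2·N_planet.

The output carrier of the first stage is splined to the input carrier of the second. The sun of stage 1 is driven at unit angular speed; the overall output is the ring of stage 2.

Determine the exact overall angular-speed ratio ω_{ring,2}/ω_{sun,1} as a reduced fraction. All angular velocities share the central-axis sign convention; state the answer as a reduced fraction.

Stage 1: N_ring = 19 + 2·12 = 43
Stage 1: 19(ω_s−ω_c) = −43(ω_r−ω_c),  ω_r=0, ω_s=1
Stage 1: 19(1−ω_c) = −43(0−ω_c)  ⇒  62ω_c = 19  ⇒  ω_c = 19/62
  ⇒ ω_c¹/ω_s¹ = 19/62
Stage 2: N_ring = 34 + 2·17 = 68
Stage 2: 34(ω_s−ω_c) = −68(ω_r−ω_c),  ω_s=0, ω_c=1
Stage 2: ω_r = 1 − (34/68)(0−1) = 3/2
  ⇒ ω_r²/ω_c² = 3/2
Coupling ω_c² = ω_c¹ ⇒ overall = 19/62 × 3/2 = 57/124

57/124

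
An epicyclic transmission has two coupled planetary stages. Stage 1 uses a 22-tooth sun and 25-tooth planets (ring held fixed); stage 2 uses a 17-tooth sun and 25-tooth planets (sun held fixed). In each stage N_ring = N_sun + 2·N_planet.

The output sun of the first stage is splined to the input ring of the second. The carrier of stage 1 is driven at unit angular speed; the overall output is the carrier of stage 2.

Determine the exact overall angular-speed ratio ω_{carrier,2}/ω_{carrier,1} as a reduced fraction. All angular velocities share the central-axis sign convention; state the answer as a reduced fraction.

Stage 1: N_ring = 22 + 2·25 = 72
Stage 1: 22(ω_s−ω_c) = −72(ω_r−ω_c),  ω_r=0, ω_c=1
Stage 1: ω_s = 1 − (72/22)(0−1) = 47/11
  ⇒ ω_s¹/ω_c¹ = 47/11
Stage 2: N_ring = 17 + 2·25 = 67
Stage 2: 17(ω_s−ω_c) = −67(ω_r−ω_c),  ω_s=0, ω_r=1
Stage 2: 17(0−ω_c) = −67(1−ω_c)  ⇒  84ω_c = 67  ⇒  ω_c = 67/84
  ⇒ ω_c²/ω_r² = 67/84
Coupling ω_r² = ω_s¹ ⇒ overall = 47/11 × 67/84 = 3149/924

3149/924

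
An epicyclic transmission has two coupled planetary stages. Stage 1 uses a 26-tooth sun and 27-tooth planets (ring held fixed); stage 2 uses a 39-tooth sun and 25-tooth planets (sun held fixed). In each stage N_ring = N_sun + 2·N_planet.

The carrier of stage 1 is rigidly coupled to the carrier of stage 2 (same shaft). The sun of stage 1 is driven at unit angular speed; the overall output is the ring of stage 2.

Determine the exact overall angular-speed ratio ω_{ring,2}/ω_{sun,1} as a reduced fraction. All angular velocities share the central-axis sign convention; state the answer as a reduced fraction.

1664/4717

Stage 1: N_ring = 26 + 2·27 = 80
Stage 1: 26(ω_s−ω_c) = −80(ω_r−ω_c),  ω_r=0, ω_s=1
Stage 1: 26(1−ω_c) = −80(0−ω_c)  ⇒  106ω_c = 26  ⇒  ω_c = 13/53
  ⇒ ω_c¹/ω_s¹ = 13/53
Stage 2: N_ring = 39 + 2·25 = 89
Stage 2: 39(ω_s−ω_c) = −89(ω_r−ω_c),  ω_s=0, ω_c=1
Stage 2: ω_r = 1 − (39/89)(0−1) = 128/89
  ⇒ ω_r²/ω_c² = 128/89
Coupling ω_c² = ω_c¹ ⇒ overall = 13/53 × 128/89 = 1664/4717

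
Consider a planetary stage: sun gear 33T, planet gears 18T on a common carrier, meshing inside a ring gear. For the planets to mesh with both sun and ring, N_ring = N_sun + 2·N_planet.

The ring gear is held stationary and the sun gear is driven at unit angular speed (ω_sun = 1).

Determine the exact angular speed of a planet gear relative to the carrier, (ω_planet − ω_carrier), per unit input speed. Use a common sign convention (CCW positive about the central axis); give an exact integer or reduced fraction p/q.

N_ring = 33 + 2·18 = 69
33(ω_s−ω_c) = −69(ω_r−ω_c),  ω_r=0, ω_s=1
33(1−ω_c) = −69(0−ω_c)  ⇒  102ω_c = 33  ⇒  ω_c = 11/34
sun–planet: 33·(1−11/34) = −18·(ω_p−ω_c)  ⇒  ω_p−ω_c = −(33/18)·(23/34) = -253/204

-253/204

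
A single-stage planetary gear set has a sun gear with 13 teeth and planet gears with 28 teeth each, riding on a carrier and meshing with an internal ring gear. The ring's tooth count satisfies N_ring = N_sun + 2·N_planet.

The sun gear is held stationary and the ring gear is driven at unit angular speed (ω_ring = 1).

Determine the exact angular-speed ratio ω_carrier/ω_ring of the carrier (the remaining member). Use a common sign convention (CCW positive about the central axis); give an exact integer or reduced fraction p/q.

N_ring = 13 + 2·28 = 69
13(ω_s−ω_c) = −69(ω_r−ω_c),  ω_s=0, ω_r=1
13(0−ω_c) = −69(1−ω_c)  ⇒  82ω_c = 69  ⇒  ω_c = 69/82
ω_c/ω_r = 69/82

69/82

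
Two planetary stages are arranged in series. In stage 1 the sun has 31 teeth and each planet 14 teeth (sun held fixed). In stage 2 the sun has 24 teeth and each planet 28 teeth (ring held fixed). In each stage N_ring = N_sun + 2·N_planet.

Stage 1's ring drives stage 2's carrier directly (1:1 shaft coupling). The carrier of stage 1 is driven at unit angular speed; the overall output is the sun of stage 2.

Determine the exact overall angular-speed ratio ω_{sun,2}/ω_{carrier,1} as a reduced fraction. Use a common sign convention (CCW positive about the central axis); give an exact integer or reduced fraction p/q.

390/59

Stage 1: N_ring = 31 + 2·14 = 59
Stage 1: 31(ω_s−ω_c) = −59(ω_r−ω_c),  ω_s=0, ω_c=1
Stage 1: ω_r = 1 − (31/59)(0−1) = 90/59
  ⇒ ω_r¹/ω_c¹ = 90/59
Stage 2: N_ring = 24 + 2·28 = 80
Stage 2: 24(ω_s−ω_c) = −80(ω_r−ω_c),  ω_r=0, ω_c=1
Stage 2: ω_s = 1 − (80/24)(0−1) = 13/3
  ⇒ ω_s²/ω_c² = 13/3
Coupling ω_c² = ω_r¹ ⇒ overall = 90/59 × 13/3 = 390/59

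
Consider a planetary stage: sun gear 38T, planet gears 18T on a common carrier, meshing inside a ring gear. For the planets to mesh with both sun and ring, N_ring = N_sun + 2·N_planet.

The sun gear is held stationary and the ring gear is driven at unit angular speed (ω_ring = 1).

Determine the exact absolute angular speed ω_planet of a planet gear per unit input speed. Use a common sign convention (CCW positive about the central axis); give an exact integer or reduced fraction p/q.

37/18

N_ring = 38 + 2·18 = 74
38(ω_s−ω_c) = −74(ω_r−ω_c),  ω_s=0, ω_r=1
38(0−ω_c) = −74(1−ω_c)  ⇒  112ω_c = 74  ⇒  ω_c = 37/56
sun–planet: 38·(0−37/56) = −18·(ω_p−ω_c)  ⇒  ω_p−ω_c = −(38/18)·(-37/56) = 703/504
ω_p = 37/56 + 703/504 = 37/18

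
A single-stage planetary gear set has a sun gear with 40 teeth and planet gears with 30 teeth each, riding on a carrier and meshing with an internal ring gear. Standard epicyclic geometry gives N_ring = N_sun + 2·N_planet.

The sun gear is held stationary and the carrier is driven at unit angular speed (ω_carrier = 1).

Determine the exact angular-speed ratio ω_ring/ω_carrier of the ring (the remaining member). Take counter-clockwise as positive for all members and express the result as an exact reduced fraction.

7/5

N_ring = 40 + 2·30 = 100
40(ω_s−ω_c) = −100(ω_r−ω_c),  ω_s=0, ω_c=1
ω_r = 1 − (40/100)(0−1) = 7/5
ω_r/ω_c = 7/5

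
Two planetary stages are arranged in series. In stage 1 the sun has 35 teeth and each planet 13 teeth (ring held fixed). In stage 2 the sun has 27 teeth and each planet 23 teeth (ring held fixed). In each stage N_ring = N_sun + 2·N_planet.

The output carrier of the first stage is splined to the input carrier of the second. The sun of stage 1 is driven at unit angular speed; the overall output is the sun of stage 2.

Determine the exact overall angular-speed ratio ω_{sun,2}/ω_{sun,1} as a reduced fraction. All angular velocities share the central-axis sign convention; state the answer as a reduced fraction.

875/648

Stage 1: N_ring = 35 + 2·13 = 61
Stage 1: 35(ω_s−ω_c) = −61(ω_r−ω_c),  ω_r=0, ω_s=1
Stage 1: 35(1−ω_c) = −61(0−ω_c)  ⇒  96ω_c = 35  ⇒  ω_c = 35/96
  ⇒ ω_c¹/ω_s¹ = 35/96
Stage 2: N_ring = 27 + 2·23 = 73
Stage 2: 27(ω_s−ω_c) = −73(ω_r−ω_c),  ω_r=0, ω_c=1
Stage 2: ω_s = 1 − (73/27)(0−1) = 100/27
  ⇒ ω_s²/ω_c² = 100/27
Coupling ω_c² = ω_c¹ ⇒ overall = 35/96 × 100/27 = 875/648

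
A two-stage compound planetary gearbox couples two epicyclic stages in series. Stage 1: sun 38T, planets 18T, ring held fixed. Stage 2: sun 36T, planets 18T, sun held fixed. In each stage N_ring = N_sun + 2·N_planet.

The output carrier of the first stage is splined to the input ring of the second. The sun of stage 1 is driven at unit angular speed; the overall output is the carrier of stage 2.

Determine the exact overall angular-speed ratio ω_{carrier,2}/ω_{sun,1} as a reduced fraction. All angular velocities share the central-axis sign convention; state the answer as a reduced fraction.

19/84

Stage 1: N_ring = 38 + 2·18 = 74
Stage 1: 38(ω_s−ω_c) = −74(ω_r−ω_c),  ω_r=0, ω_s=1
Stage 1: 38(1−ω_c) = −74(0−ω_c)  ⇒  112ω_c = 38  ⇒  ω_c = 19/56
  ⇒ ω_c¹/ω_s¹ = 19/56
Stage 2: N_ring = 36 + 2·18 = 72
Stage 2: 36(ω_s−ω_c) = −72(ω_r−ω_c),  ω_s=0, ω_r=1
Stage 2: 36(0−ω_c) = −72(1−ω_c)  ⇒  108ω_c = 72  ⇒  ω_c = 2/3
  ⇒ ω_c²/ω_r² = 2/3
Coupling ω_r² = ω_c¹ ⇒ overall = 19/56 × 2/3 = 19/84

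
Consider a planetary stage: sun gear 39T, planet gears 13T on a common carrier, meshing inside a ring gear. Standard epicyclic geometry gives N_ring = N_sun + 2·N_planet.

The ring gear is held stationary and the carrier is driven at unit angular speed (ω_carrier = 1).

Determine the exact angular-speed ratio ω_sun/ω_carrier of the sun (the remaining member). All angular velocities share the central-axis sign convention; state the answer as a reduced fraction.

8/3

N_ring = 39 + 2·13 = 65
39(ω_s−ω_c) = −65(ω_r−ω_c),  ω_r=0, ω_c=1
ω_s = 1 − (65/39)(0−1) = 8/3
ω_s/ω_c = 8/3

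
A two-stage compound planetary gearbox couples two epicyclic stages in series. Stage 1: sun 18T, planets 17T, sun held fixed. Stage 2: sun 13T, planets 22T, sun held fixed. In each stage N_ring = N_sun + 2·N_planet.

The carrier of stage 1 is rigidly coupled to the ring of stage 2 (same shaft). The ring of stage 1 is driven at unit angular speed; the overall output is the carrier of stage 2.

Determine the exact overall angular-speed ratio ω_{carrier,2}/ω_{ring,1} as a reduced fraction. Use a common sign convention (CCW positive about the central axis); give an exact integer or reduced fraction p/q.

741/1225

Stage 1: N_ring = 18 + 2·17 = 52
Stage 1: 18(ω_s−ω_c) = −52(ω_r−ω_c),  ω_s=0, ω_r=1
Stage 1: 18(0−ω_c) = −52(1−ω_c)  ⇒  70ω_c = 52  ⇒  ω_c = 26/35
  ⇒ ω_c¹/ω_r¹ = 26/35
Stage 2: N_ring = 13 + 2·22 = 57
Stage 2: 13(ω_s−ω_c) = −57(ω_r−ω_c),  ω_s=0, ω_r=1
Stage 2: 13(0−ω_c) = −57(1−ω_c)  ⇒  70ω_c = 57  ⇒  ω_c = 57/70
  ⇒ ω_c²/ω_r² = 57/70
Coupling ω_r² = ω_c¹ ⇒ overall = 26/35 × 57/70 = 741/1225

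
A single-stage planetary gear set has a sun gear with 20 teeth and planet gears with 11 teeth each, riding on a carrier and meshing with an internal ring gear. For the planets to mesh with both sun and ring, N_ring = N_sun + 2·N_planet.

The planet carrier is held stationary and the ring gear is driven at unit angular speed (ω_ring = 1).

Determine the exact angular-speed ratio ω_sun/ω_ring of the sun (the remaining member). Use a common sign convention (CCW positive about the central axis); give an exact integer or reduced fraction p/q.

N_ring = 20 + 2·11 = 42
20(ω_s−ω_c) = −42(ω_r−ω_c),  ω_c=0, ω_r=1
ω_s = 0 − (42/20)(1−0) = -21/10
ω_s/ω_r = -21/10

-21/10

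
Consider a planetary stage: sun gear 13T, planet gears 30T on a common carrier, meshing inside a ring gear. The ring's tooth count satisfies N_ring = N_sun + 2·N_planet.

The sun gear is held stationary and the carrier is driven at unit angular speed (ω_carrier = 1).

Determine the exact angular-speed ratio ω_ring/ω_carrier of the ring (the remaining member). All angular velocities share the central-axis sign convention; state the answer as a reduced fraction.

86/73

N_ring = 13 + 2·30 = 73
13(ω_s−ω_c) = −73(ω_r−ω_c),  ω_s=0, ω_c=1
ω_r = 1 − (13/73)(0−1) = 86/73
ω_r/ω_c = 86/73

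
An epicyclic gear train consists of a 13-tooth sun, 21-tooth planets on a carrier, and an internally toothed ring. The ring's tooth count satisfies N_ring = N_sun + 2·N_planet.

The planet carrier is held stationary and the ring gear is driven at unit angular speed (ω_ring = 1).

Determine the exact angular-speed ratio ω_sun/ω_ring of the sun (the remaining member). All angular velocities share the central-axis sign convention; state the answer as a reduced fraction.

N_ring = 13 + 2·21 = 55
13(ω_s−ω_c) = −55(ω_r−ω_c),  ω_c=0, ω_r=1
ω_s = 0 − (55/13)(1−0) = -55/13
ω_s/ω_r = -55/13

-55/13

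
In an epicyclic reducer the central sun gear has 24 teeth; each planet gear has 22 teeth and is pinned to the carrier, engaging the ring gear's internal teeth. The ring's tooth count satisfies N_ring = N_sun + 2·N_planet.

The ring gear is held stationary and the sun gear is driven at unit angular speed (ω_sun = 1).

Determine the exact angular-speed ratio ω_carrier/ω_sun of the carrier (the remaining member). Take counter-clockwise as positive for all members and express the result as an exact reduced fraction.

6/23

N_ring = 24 + 2·22 = 68
24(ω_s−ω_c) = −68(ω_r−ω_c),  ω_r=0, ω_s=1
24(1−ω_c) = −68(0−ω_c)  ⇒  92ω_c = 24  ⇒  ω_c = 6/23
ω_c/ω_s = 6/23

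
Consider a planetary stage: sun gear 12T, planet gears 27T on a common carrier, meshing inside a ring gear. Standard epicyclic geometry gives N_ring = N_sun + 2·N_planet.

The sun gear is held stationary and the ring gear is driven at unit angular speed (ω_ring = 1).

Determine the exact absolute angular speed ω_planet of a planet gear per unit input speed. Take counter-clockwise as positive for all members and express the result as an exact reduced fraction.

N_ring = 12 + 2·27 = 66
12(ω_s−ω_c) = −66(ω_r−ω_c),  ω_s=0, ω_r=1
12(0−ω_c) = −66(1−ω_c)  ⇒  78ω_c = 66  ⇒  ω_c = 11/13
sun–planet: 12·(0−11/13) = −27·(ω_p−ω_c)  ⇒  ω_p−ω_c = −(12/27)·(-11/13) = 44/117
ω_p = 11/13 + 44/117 = 11/9

11/9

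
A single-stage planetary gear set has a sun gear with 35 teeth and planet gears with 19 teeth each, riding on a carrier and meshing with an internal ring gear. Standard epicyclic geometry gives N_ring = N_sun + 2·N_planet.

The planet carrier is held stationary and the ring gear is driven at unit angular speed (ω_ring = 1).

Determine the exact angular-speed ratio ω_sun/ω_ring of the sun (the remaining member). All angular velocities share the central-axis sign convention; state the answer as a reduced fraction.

-73/35

N_ring = 35 + 2·19 = 73
35(ω_s−ω_c) = −73(ω_r−ω_c),  ω_c=0, ω_r=1
ω_s = 0 − (73/35)(1−0) = -73/35
ω_s/ω_r = -73/35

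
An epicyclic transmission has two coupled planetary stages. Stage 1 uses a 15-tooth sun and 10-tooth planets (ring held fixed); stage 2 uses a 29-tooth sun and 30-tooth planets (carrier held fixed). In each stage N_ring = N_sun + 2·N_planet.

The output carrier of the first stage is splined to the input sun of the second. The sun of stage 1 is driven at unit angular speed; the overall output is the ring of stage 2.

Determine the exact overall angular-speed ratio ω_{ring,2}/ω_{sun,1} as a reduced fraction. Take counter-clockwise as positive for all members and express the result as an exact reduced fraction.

Stage 1: N_ring = 15 + 2·10 = 35
Stage 1: 15(ω_s−ω_c) = −35(ω_r−ω_c),  ω_r=0, ω_s=1
Stage 1: 15(1−ω_c) = −35(0−ω_c)  ⇒  50ω_c = 15  ⇒  ω_c = 3/10
  ⇒ ω_c¹/ω_s¹ = 3/10
Stage 2: N_ring = 29 + 2·30 = 89
Stage 2: 29(ω_s−ω_c) = −89(ω_r−ω_c),  ω_c=0, ω_s=1
Stage 2: ω_r = 0 − (29/89)(1−0) = -29/89
  ⇒ ω_r²/ω_s² = -29/89
Coupling ω_s² = ω_c¹ ⇒ overall = 3/10 × -29/89 = -87/890

-87/890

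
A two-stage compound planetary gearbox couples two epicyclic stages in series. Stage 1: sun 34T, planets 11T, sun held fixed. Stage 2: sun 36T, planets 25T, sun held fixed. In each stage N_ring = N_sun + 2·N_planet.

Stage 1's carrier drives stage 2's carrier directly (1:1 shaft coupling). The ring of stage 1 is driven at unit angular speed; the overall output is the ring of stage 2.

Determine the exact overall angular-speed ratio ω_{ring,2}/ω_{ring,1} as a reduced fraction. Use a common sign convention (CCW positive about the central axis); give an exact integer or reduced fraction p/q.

1708/1935

Stage 1: N_ring = 34 + 2·11 = 56
Stage 1: 34(ω_s−ω_c) = −56(ω_r−ω_c),  ω_s=0, ω_r=1
Stage 1: 34(0−ω_c) = −56(1−ω_c)  ⇒  90ω_c = 56  ⇒  ω_c = 28/45
  ⇒ ω_c¹/ω_r¹ = 28/45
Stage 2: N_ring = 36 + 2·25 = 86
Stage 2: 36(ω_s−ω_c) = −86(ω_r−ω_c),  ω_s=0, ω_c=1
Stage 2: ω_r = 1 − (36/86)(0−1) = 61/43
  ⇒ ω_r²/ω_c² = 61/43
Coupling ω_c² = ω_c¹ ⇒ overall = 28/45 × 61/43 = 1708/1935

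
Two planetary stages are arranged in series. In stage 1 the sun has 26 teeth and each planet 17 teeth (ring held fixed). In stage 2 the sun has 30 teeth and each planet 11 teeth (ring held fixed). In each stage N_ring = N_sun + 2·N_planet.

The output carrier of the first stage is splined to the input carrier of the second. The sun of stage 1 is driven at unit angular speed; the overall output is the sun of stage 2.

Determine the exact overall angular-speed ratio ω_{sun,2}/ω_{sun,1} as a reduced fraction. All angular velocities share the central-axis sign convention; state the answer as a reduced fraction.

533/645

Stage 1: N_ring = 26 + 2·17 = 60
Stage 1: 26(ω_s−ω_c) = −60(ω_r−ω_c),  ω_r=0, ω_s=1
Stage 1: 26(1−ω_c) = −60(0−ω_c)  ⇒  86ω_c = 26  ⇒  ω_c = 13/43
  ⇒ ω_c¹/ω_s¹ = 13/43
Stage 2: N_ring = 30 + 2·11 = 52
Stage 2: 30(ω_s−ω_c) = −52(ω_r−ω_c),  ω_r=0, ω_c=1
Stage 2: ω_s = 1 − (52/30)(0−1) = 41/15
  ⇒ ω_s²/ω_c² = 41/15
Coupling ω_c² = ω_c¹ ⇒ overall = 13/43 × 41/15 = 533/645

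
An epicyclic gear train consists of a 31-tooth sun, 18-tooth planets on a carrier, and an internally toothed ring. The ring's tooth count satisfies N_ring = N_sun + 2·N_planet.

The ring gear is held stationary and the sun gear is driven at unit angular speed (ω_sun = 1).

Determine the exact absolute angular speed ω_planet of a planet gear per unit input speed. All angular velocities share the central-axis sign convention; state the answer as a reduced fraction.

-31/36

N_ring = 31 + 2·18 = 67
31(ω_s−ω_c) = −67(ω_r−ω_c),  ω_r=0, ω_s=1
31(1−ω_c) = −67(0−ω_c)  ⇒  98ω_c = 31  ⇒  ω_c = 31/98
sun–planet: 31·(1−31/98) = −18·(ω_p−ω_c)  ⇒  ω_p−ω_c = −(31/18)·(67/98) = -2077/1764
ω_p = 31/98 − 2077/1764 = -31/36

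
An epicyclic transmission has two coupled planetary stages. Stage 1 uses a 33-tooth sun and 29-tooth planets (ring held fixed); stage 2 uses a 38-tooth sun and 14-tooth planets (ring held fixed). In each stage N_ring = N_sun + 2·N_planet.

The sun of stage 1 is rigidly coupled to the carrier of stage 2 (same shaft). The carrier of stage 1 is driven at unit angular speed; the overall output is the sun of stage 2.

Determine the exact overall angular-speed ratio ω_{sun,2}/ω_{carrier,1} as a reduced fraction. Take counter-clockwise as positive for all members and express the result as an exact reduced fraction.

Stage 1: N_ring = 33 + 2·29 = 91
Stage 1: 33(ω_s−ω_c) = −91(ω_r−ω_c),  ω_r=0, ω_c=1
Stage 1: ω_s = 1 − (91/33)(0−1) = 124/33
  ⇒ ω_s¹/ω_c¹ = 124/33
Stage 2: N_ring = 38 + 2·14 = 66
Stage 2: 38(ω_s−ω_c) = −66(ω_r−ω_c),  ω_r=0, ω_c=1
Stage 2: ω_s = 1 − (66/38)(0−1) = 52/19
  ⇒ ω_s²/ω_c² = 52/19
Coupling ω_c² = ω_s¹ ⇒ overall = 124/33 × 52/19 = 6448/627

6448/627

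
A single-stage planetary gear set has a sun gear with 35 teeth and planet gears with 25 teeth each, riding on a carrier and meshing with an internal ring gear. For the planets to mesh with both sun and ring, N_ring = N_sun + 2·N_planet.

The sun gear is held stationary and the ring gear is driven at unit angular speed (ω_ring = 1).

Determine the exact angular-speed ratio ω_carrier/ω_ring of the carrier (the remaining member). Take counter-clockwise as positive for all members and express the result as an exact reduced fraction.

17/24

N_ring = 35 + 2·25 = 85
35(ω_s−ω_c) = −85(ω_r−ω_c),  ω_s=0, ω_r=1
35(0−ω_c) = −85(1−ω_c)  ⇒  120ω_c = 85  ⇒  ω_c = 17/24
ω_c/ω_r = 17/24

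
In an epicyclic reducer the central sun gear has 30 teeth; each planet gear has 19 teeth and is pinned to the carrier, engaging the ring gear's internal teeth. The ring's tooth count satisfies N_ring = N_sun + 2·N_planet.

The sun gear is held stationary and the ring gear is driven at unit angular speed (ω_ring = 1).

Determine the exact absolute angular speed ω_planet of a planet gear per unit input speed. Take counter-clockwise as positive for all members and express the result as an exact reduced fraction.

N_ring = 30 + 2·19 = 68
30(ω_s−ω_c) = −68(ω_r−ω_c),  ω_s=0, ω_r=1
30(0−ω_c) = −68(1−ω_c)  ⇒  98ω_c = 68  ⇒  ω_c = 34/49
sun–planet: 30·(0−34/49) = −19·(ω_p−ω_c)  ⇒  ω_p−ω_c = −(30/19)·(-34/49) = 1020/931
ω_p = 34/49 + 1020/931 = 34/19

34/19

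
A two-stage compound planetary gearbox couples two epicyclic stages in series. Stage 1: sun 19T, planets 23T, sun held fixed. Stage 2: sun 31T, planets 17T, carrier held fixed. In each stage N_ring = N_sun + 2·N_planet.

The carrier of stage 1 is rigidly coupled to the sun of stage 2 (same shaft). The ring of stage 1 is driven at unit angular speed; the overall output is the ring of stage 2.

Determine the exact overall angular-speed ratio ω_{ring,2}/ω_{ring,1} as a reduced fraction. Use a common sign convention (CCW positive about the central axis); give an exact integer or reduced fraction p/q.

Stage 1: N_ring = 19 + 2·23 = 65
Stage 1: 19(ω_s−ω_c) = −65(ω_r−ω_c),  ω_s=0, ω_r=1
Stage 1: 19(0−ω_c) = −65(1−ω_c)  ⇒  84ω_c = 65  ⇒  ω_c = 65/84
  ⇒ ω_c¹/ω_r¹ = 65/84
Stage 2: N_ring = 31 + 2·17 = 65
Stage 2: 31(ω_s−ω_c) = −65(ω_r−ω_c),  ω_c=0, ω_s=1
Stage 2: ω_r = 0 − (31/65)(1−0) = -31/65
  ⇒ ω_r²/ω_s² = -31/65
Coupling ω_s² = ω_c¹ ⇒ overall = 65/84 × -31/65 = -31/84

-31/84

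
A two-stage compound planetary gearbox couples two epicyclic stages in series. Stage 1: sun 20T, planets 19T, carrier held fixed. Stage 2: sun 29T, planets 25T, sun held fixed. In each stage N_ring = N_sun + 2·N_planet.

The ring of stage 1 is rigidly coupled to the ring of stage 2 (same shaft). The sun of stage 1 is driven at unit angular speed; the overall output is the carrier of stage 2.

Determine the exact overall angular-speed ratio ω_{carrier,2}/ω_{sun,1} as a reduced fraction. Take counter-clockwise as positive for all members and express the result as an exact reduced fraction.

Stage 1: N_ring = 20 + 2·19 = 58
Stage 1: 20(ω_s−ω_c) = −58(ω_r−ω_c),  ω_c=0, ω_s=1
Stage 1: ω_r = 0 − (20/58)(1−0) = -10/29
  ⇒ ω_r¹/ω_s¹ = -10/29
Stage 2: N_ring = 29 + 2·25 = 79
Stage 2: 29(ω_s−ω_c) = −79(ω_r−ω_c),  ω_s=0, ω_r=1
Stage 2: 29(0−ω_c) = −79(1−ω_c)  ⇒  108ω_c = 79  ⇒  ω_c = 79/108
  ⇒ ω_c²/ω_r² = 79/108
Coupling ω_r² = ω_r¹ ⇒ overall = -10/29 × 79/108 = -395/1566

-395/1566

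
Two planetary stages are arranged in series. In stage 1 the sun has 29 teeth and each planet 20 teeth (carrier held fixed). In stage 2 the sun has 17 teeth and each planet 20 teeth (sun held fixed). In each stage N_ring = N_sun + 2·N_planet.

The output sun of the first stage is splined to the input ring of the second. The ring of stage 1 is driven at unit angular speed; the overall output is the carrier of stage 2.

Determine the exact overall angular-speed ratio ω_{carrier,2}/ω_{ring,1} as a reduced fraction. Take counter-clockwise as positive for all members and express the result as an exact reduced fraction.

Stage 1: N_ring = 29 + 2·20 = 69
Stage 1: 29(ω_s−ω_c) = −69(ω_r−ω_c),  ω_c=0, ω_r=1
Stage 1: ω_s = 0 − (69/29)(1−0) = -69/29
  ⇒ ω_s¹/ω_r¹ = -69/29
Stage 2: N_ring = 17 + 2·20 = 57
Stage 2: 17(ω_s−ω_c) = −57(ω_r−ω_c),  ω_s=0, ω_r=1
Stage 2: 17(0−ω_c) = −57(1−ω_c)  ⇒  74ω_c = 57  ⇒  ω_c = 57/74
  ⇒ ω_c²/ω_r² = 57/74
Coupling ω_r² = ω_s¹ ⇒ overall = -69/29 × 57/74 = -3933/2146

-3933/2146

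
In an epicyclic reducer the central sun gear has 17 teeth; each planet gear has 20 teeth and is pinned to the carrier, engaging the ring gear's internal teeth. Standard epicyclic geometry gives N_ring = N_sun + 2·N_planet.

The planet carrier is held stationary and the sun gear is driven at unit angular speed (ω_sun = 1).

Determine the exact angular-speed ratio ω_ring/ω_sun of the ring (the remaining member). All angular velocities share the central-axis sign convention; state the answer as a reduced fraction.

N_ring = 17 + 2·20 = 57
17(ω_s−ω_c) = −57(ω_r−ω_c),  ω_c=0, ω_s=1
ω_r = 0 − (17/57)(1−0) = -17/57
ω_r/ω_s = -17/57

-17/57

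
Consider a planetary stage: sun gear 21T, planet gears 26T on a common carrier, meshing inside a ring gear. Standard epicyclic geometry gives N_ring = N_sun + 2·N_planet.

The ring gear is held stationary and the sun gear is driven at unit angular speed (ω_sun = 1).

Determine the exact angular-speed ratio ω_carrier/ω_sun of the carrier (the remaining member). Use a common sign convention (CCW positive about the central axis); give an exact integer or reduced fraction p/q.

21/94

N_ring = 21 + 2·26 = 73
21(ω_s−ω_c) = −73(ω_r−ω_c),  ω_r=0, ω_s=1
21(1−ω_c) = −73(0−ω_c)  ⇒  94ω_c = 21  ⇒  ω_c = 21/94
ω_c/ω_s = 21/94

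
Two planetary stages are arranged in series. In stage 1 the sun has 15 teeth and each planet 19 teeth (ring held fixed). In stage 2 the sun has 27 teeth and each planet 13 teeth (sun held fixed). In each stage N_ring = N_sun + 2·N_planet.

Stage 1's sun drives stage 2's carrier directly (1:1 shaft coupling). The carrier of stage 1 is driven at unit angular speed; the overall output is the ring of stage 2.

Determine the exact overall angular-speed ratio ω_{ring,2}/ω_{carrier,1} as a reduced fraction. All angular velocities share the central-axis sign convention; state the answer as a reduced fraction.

Stage 1: N_ring = 15 + 2·19 = 53
Stage 1: 15(ω_s−ω_c) = −53(ω_r−ω_c),  ω_r=0, ω_c=1
Stage 1: ω_s = 1 − (53/15)(0−1) = 68/15
  ⇒ ω_s¹/ω_c¹ = 68/15
Stage 2: N_ring = 27 + 2·13 = 53
Stage 2: 27(ω_s−ω_c) = −53(ω_r−ω_c),  ω_s=0, ω_c=1
Stage 2: ω_r = 1 − (27/53)(0−1) = 80/53
  ⇒ ω_r²/ω_c² = 80/53
Coupling ω_c² = ω_s¹ ⇒ overall = 68/15 × 80/53 = 1088/159

1088/159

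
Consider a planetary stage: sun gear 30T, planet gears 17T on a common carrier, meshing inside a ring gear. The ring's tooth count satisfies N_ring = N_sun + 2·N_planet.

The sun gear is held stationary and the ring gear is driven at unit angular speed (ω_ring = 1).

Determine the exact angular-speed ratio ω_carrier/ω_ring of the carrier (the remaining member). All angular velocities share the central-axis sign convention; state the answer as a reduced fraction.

N_ring = 30 + 2·17 = 64
30(ω_s−ω_c) = −64(ω_r−ω_c),  ω_s=0, ω_r=1
30(0−ω_c) = −64(1−ω_c)  ⇒  94ω_c = 64  ⇒  ω_c = 32/47
ω_c/ω_r = 32/47

32/47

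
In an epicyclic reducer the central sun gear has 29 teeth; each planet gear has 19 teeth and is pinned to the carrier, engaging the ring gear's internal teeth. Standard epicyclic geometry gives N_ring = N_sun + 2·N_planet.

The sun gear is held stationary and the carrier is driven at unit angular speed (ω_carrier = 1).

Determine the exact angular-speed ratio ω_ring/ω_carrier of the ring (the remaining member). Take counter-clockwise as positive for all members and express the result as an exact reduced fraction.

N_ring = 29 + 2·19 = 67
29(ω_s−ω_c) = −67(ω_r−ω_c),  ω_s=0, ω_c=1
ω_r = 1 − (29/67)(0−1) = 96/67
ω_r/ω_c = 96/67

96/67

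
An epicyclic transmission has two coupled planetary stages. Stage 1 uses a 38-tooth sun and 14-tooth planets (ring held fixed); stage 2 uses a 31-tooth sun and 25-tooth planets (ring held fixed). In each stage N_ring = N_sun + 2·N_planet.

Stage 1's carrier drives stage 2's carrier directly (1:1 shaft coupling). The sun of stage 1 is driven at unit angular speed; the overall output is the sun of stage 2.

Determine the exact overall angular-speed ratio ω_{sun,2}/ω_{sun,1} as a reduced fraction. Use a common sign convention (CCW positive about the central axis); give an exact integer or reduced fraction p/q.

532/403

Stage 1: N_ring = 38 + 2·14 = 66
Stage 1: 38(ω_s−ω_c) = −66(ω_r−ω_c),  ω_r=0, ω_s=1
Stage 1: 38(1−ω_c) = −66(0−ω_c)  ⇒  104ω_c = 38  ⇒  ω_c = 19/52
  ⇒ ω_c¹/ω_s¹ = 19/52
Stage 2: N_ring = 31 + 2·25 = 81
Stage 2: 31(ω_s−ω_c) = −81(ω_r−ω_c),  ω_r=0, ω_c=1
Stage 2: ω_s = 1 − (81/31)(0−1) = 112/31
  ⇒ ω_s²/ω_c² = 112/31
Coupling ω_c² = ω_c¹ ⇒ overall = 19/52 × 112/31 = 532/403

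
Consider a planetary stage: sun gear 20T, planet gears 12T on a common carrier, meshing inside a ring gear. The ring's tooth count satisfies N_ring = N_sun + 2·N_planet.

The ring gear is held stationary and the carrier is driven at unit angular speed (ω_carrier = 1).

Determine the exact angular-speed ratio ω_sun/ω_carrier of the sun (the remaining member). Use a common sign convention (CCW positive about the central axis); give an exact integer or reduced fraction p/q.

N_ring = 20 + 2·12 = 44
20(ω_s−ω_c) = −44(ω_r−ω_c),  ω_r=0, ω_c=1
ω_s = 1 − (44/20)(0−1) = 16/5
ω_s/ω_c = 16/5

16/5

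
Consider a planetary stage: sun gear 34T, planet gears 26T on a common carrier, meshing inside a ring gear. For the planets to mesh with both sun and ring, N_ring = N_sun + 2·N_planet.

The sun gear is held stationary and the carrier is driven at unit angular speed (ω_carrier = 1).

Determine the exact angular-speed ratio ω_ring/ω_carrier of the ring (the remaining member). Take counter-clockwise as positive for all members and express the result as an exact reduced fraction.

N_ring = 34 + 2·26 = 86
34(ω_s−ω_c) = −86(ω_r−ω_c),  ω_s=0, ω_c=1
ω_r = 1 − (34/86)(0−1) = 60/43
ω_r/ω_c = 60/43

60/43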